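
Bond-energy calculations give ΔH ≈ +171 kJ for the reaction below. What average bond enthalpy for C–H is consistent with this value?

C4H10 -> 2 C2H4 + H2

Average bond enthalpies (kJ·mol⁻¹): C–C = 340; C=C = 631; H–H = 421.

Let D be the C–H bond energy.
Σ(broken) = 3×340 + 10×D = 1020 + 10D
Σ(formed) = 8×D + 2×631 + 1×421 = 1683 + 8D
ΔH = Σ(broken) − Σ(formed) = (1020 + 10D) − (1683 + 8D) = −663 + 2D
Setting this equal to +171 kJ gives 2D = 834, so D = 417 kJ/mol.

D(C–H) ≈ 417 kJ/mol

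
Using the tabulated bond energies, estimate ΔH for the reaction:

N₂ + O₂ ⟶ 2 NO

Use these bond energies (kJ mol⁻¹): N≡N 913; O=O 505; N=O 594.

ΔH ≈ +230 kJ

Bonds broken (reactants):
  N≡N: 1 × 913 = 913
  O=O: 1 × 505 = 505
  Σ(broken) = 1418 kJ
Bonds formed (products):
  N=O: 2 × 594 = 1188
  Σ(formed) = 1188 kJ
ΔH = Σ(broken) − Σ(formed) = 1418 − 1188 = +230 kJ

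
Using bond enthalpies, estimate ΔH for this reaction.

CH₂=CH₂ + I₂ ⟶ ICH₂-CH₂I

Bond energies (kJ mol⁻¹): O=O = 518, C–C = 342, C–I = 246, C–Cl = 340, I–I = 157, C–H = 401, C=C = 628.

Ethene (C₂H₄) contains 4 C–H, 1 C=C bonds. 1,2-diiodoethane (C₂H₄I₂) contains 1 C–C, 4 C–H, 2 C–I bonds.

Bonds broken (reactants):
  C–H: 4 × 401 = 1604
  C=C: 1 × 628 = 628
  I–I: 1 × 157 = 157
  Σ(broken) = 2389 kJ
Bonds formed (products):
  C–C: 1 × 342 = 342
  C–H: 4 × 401 = 1604
  C–I: 2 × 246 = 492
  Σ(formed) = 2438 kJ
ΔH = Σ(broken) − Σ(formed) = 2389 − 2438 = −49 kJ

ΔH ≈ −49 kJ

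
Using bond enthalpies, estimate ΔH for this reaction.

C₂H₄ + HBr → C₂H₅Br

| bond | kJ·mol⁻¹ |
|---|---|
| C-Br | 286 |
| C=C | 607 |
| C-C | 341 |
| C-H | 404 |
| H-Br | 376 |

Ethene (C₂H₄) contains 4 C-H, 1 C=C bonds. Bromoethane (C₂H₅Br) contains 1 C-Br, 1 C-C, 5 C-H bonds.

Bonds broken (reactants):
  C-H: 4 × 404 = 1616
  C=C: 1 × 607 = 607
  H-Br: 1 × 376 = 376
  Σ(broken) = 2599 kJ
Bonds formed (products):
  C-Br: 1 × 286 = 286
  C-C: 1 × 341 = 341
  C-H: 5 × 404 = 2020
  Σ(formed) = 2647 kJ
ΔH = Σ(broken) − Σ(formed) = 2599 − 2647 = −48 kJ

ΔH ≈ −48 kJ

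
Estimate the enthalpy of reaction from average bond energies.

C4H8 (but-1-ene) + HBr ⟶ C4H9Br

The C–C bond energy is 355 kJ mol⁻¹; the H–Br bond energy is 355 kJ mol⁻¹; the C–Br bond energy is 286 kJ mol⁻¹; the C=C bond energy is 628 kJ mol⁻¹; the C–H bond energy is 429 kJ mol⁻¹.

Bonds broken (reactants):
  C–C: 2 × 355 = 710
  C–H: 8 × 429 = 3432
  C=C: 1 × 628 = 628
  H–Br: 1 × 355 = 355
  Σ(broken) = 5125 kJ
Bonds formed (products):
  C–Br: 1 × 286 = 286
  C–C: 3 × 355 = 1065
  C–H: 9 × 429 = 3861
  Σ(formed) = 5212 kJ
ΔH = Σ(broken) − Σ(formed) = 5125 − 5212 = −87 kJ

ΔH ≈ −87 kJ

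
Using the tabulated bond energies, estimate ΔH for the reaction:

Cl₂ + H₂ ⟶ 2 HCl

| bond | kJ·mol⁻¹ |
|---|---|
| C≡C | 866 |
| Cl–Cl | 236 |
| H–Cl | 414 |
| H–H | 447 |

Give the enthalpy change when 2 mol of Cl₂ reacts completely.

ΔH = −290 kJ

Bonds broken (reactants):
  Cl–Cl: 1 × 236 = 236
  H–H: 1 × 447 = 447
  Σ(broken) = 683 kJ
Bonds formed (products):
  H–Cl: 2 × 414 = 828
  Σ(formed) = 828 kJ
ΔH = Σ(broken) − Σ(formed) = 683 − 828 = −145 kJ
For 2× the reaction as written: 2 × (−145) = −290 kJ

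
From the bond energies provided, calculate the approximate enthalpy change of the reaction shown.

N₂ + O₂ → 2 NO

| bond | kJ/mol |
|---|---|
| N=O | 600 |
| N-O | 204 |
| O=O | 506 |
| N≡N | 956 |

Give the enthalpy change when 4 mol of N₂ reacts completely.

ΔH = +1048 kJ

Bonds broken (reactants):
  N≡N: 1 × 956 = 956
  O=O: 1 × 506 = 506
  Σ(broken) = 1462 kJ
Bonds formed (products):
  N=O: 2 × 600 = 1200
  Σ(formed) = 1200 kJ
ΔH = Σ(broken) − Σ(formed) = 1462 − 1200 = +262 kJ
For 4× the reaction as written: 4 × (+262) = +1048 kJ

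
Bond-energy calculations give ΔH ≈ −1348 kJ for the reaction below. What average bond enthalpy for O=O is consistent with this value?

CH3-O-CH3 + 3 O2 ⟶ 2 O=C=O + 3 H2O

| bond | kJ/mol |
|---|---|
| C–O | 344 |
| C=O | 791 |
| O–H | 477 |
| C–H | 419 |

Let D be the O=O bond energy.
Σ(broken) = 6×419 + 2×344 + 3×D = 3202 + 3D
Σ(formed) = 4×791 + 6×477 = 6026
ΔH = Σ(broken) − Σ(formed) = (3202 + 3D) − (6026) = −2824 + 3D
Setting this equal to −1348 kJ gives 3D = 1476, so D = 492 kJ/mol.

D(O=O) ≈ 492 kJ/mol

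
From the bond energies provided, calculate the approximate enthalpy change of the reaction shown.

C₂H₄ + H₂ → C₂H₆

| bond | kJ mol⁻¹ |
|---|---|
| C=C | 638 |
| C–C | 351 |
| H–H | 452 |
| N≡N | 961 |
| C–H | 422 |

Bonds broken (reactants):
  C–H: 4 × 422 = 1688
  C=C: 1 × 638 = 638
  H–H: 1 × 452 = 452
  Σ(broken) = 2778 kJ
Bonds formed (products):
  C–C: 1 × 351 = 351
  C–H: 6 × 422 = 2532
  Σ(formed) = 2883 kJ
ΔH = Σ(broken) − Σ(formed) = 2778 − 2883 = −105 kJ

ΔH ≈ −105 kJ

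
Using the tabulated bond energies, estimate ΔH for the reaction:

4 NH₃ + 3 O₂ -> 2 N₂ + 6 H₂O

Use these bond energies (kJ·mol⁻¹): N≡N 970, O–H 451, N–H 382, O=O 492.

ΔH ≈ −1292 kJ

Bonds broken (reactants):
  N–H: 12 × 382 = 4584
  O=O: 3 × 492 = 1476
  Σ(broken) = 6060 kJ
Bonds formed (products):
  N≡N: 2 × 970 = 1940
  O–H: 12 × 451 = 5412
  Σ(formed) = 7352 kJ
ΔH = Σ(broken) − Σ(formed) = 6060 − 7352 = −1292 kJ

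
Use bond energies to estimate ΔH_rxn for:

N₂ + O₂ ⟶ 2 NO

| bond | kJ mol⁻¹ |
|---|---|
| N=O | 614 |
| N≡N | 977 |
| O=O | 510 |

ΔH ≈ +259 kJ

Bonds broken (reactants):
  N≡N: 1 × 977 = 977
  O=O: 1 × 510 = 510
  Σ(broken) = 1487 kJ
Bonds formed (products):
  N=O: 2 × 614 = 1228
  Σ(formed) = 1228 kJ
ΔH = Σ(broken) − Σ(formed) = 1487 − 1228 = +259 kJ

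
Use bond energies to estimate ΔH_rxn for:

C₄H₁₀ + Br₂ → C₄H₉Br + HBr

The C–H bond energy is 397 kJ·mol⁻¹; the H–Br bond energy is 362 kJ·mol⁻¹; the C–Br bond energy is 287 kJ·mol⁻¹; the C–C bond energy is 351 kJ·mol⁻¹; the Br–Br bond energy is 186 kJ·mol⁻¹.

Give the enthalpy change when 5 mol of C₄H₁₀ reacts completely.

Bonds broken (reactants):
  Br–Br: 1 × 186 = 186
  C–C: 3 × 351 = 1053
  C–H: 10 × 397 = 3970
  Σ(broken) = 5209 kJ
Bonds formed (products):
  C–Br: 1 × 287 = 287
  C–C: 3 × 351 = 1053
  C–H: 9 × 397 = 3573
  H–Br: 1 × 362 = 362
  Σ(formed) = 5275 kJ
ΔH = Σ(broken) − Σ(formed) = 5209 − 5275 = −66 kJ
For 5× the reaction as written: 5 × (−66) = −330 kJ

ΔH = −330 kJ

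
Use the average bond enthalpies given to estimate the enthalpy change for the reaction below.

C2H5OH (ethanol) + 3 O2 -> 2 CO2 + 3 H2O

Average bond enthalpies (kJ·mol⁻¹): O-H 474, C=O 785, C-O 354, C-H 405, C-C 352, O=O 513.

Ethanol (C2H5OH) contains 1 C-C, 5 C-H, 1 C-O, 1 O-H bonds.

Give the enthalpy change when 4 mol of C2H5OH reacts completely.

Bonds broken (reactants):
  C-C: 1 × 352 = 352
  C-H: 5 × 405 = 2025
  C-O: 1 × 354 = 354
  O-H: 1 × 474 = 474
  O=O: 3 × 513 = 1539
  Σ(broken) = 4744 kJ
Bonds formed (products):
  C=O: 4 × 785 = 3140
  O-H: 6 × 474 = 2844
  Σ(formed) = 5984 kJ
ΔH = Σ(broken) − Σ(formed) = 4744 − 5984 = −1240 kJ
For 4× the reaction as written: 4 × (−1240) = −4960 kJ

ΔH = −4960 kJ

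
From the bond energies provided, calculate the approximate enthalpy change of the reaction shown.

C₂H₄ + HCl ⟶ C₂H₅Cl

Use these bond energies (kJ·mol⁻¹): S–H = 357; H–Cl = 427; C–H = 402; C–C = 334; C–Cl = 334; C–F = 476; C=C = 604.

ΔH ≈ −39 kJ

Bonds broken (reactants):
  C–H: 4 × 402 = 1608
  C=C: 1 × 604 = 604
  H–Cl: 1 × 427 = 427
  Σ(broken) = 2639 kJ
Bonds formed (products):
  C–C: 1 × 334 = 334
  C–Cl: 1 × 334 = 334
  C–H: 5 × 402 = 2010
  Σ(formed) = 2678 kJ
ΔH = Σ(broken) − Σ(formed) = 2639 − 2678 = −39 kJ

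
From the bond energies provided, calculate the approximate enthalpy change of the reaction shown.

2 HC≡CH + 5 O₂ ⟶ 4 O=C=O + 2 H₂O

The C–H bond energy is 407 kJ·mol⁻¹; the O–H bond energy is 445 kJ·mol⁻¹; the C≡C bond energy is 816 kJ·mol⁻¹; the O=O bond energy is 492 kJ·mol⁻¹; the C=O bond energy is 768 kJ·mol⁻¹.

ΔH ≈ −2204 kJ

Bonds broken (reactants):
  C≡C: 2 × 816 = 1632
  C–H: 4 × 407 = 1628
  O=O: 5 × 492 = 2460
  Σ(broken) = 5720 kJ
Bonds formed (products):
  C=O: 8 × 768 = 6144
  O–H: 4 × 445 = 1780
  Σ(formed) = 7924 kJ
ΔH = Σ(broken) − Σ(formed) = 5720 − 7924 = −2204 kJ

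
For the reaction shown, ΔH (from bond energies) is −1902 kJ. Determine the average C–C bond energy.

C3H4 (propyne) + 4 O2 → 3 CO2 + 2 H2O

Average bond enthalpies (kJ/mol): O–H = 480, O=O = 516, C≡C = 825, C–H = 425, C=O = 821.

Let D be the C–C bond energy.
Σ(broken) = 1×825 + 1×D + 4×425 + 4×516 = 4589 + D
Σ(formed) = 6×821 + 4×480 = 6846
ΔH = Σ(broken) − Σ(formed) = (4589 + D) − (6846) = −2257 + D
Setting this equal to −1902 kJ gives D = 355 kJ/mol.

D(C–C) ≈ 355 kJ/mol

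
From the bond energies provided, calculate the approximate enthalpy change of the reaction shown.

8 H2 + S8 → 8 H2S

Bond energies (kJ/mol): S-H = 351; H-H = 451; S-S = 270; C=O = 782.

ΔH ≈ +152 kJ

Bonds broken (reactants):
  H-H: 8 × 451 = 3608
  S-S: 8 × 270 = 2160
  Σ(broken) = 5768 kJ
Bonds formed (products):
  S-H: 16 × 351 = 5616
  Σ(formed) = 5616 kJ
ΔH = Σ(broken) − Σ(formed) = 5768 − 5616 = +152 kJ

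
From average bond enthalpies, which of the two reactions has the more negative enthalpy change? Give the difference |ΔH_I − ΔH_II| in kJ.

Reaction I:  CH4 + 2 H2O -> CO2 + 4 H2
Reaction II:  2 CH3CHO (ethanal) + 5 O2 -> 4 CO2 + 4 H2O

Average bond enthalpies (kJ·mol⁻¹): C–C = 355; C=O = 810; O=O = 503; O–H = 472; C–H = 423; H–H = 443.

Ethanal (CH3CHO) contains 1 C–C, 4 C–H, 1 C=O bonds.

Reaction I:
  Bonds broken (reactants):
    C–H: 4 × 423 = 1692
    O–H: 4 × 472 = 1888
    Σ(broken) = 3580 kJ
  Bonds formed (products):
    C=O: 2 × 810 = 1620
    H–H: 4 × 443 = 1772
    Σ(formed) = 3392 kJ
  ΔH_I = 3580 − 3392 = +188 kJ
Reaction II:
  Bonds broken (reactants):
    C–C: 2 × 355 = 710
    C–H: 8 × 423 = 3384
    C=O: 2 × 810 = 1620
    O=O: 5 × 503 = 2515
    Σ(broken) = 8229 kJ
  Bonds formed (products):
    C=O: 8 × 810 = 6480
    O–H: 8 × 472 = 3776
    Σ(formed) = 10256 kJ
  ΔH_II = 8229 − 10256 = −2027 kJ
ΔH_I − ΔH_II = +2215 kJ, so reaction II has the more negative ΔH; |ΔH_I − ΔH_II| = 2215 kJ.

Reaction II, by 2215 kJ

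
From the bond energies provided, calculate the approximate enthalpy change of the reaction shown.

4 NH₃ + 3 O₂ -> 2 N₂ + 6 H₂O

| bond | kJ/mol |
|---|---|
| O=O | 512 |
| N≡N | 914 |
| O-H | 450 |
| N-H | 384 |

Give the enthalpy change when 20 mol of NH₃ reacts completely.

ΔH = −5420 kJ

Bonds broken (reactants):
  N-H: 12 × 384 = 4608
  O=O: 3 × 512 = 1536
  Σ(broken) = 6144 kJ
Bonds formed (products):
  N≡N: 2 × 914 = 1828
  O-H: 12 × 450 = 5400
  Σ(formed) = 7228 kJ
ΔH = Σ(broken) − Σ(formed) = 6144 − 7228 = −1084 kJ
For 5× the reaction as written: 5 × (−1084) = −5420 kJ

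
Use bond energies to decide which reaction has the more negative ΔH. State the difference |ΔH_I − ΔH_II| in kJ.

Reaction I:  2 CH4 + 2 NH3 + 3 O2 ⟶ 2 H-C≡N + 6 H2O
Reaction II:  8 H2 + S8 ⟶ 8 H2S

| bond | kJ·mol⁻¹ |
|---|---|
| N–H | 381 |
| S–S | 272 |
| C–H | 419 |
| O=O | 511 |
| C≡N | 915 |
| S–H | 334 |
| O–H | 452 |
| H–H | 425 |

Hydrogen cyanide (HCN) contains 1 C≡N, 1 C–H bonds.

Reaction I:
  Bonds broken (reactants):
    C–H: 8 × 419 = 3352
    N–H: 6 × 381 = 2286
    O=O: 3 × 511 = 1533
    Σ(broken) = 7171 kJ
  Bonds formed (products):
    C≡N: 2 × 915 = 1830
    C–H: 2 × 419 = 838
    O–H: 12 × 452 = 5424
    Σ(formed) = 8092 kJ
  ΔH_I = 7171 − 8092 = −921 kJ
Reaction II:
  Bonds broken (reactants):
    H–H: 8 × 425 = 3400
    S–S: 8 × 272 = 2176
    Σ(broken) = 5576 kJ
  Bonds formed (products):
    S–H: 16 × 334 = 5344
    Σ(formed) = 5344 kJ
  ΔH_II = 5576 − 5344 = +232 kJ
ΔH_I − ΔH_II = −1153 kJ, so reaction I has the more negative ΔH; |ΔH_I − ΔH_II| = 1153 kJ.

Reaction I, by 1153 kJ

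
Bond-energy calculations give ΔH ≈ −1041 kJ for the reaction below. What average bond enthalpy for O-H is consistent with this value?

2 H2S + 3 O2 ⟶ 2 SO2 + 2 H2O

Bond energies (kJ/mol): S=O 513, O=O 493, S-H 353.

Let D be the O-H bond energy.
Σ(broken) = 3×493 + 4×353 = 2891
Σ(formed) = 4×D + 4×513 = 2052 + 4D
ΔH = Σ(broken) − Σ(formed) = (2891) − (2052 + 4D) = +839 − 4D
Setting this equal to −1041 kJ gives 4D = 1880, so D = 470 kJ/mol.

D(O-H) ≈ 470 kJ/mol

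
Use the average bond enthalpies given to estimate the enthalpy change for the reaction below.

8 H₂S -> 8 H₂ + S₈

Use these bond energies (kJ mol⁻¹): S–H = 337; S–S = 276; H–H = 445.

ΔH ≈ −376 kJ

Bonds broken (reactants):
  S–H: 16 × 337 = 5392
  Σ(broken) = 5392 kJ
Bonds formed (products):
  H–H: 8 × 445 = 3560
  S–S: 8 × 276 = 2208
  Σ(formed) = 5768 kJ
ΔH = Σ(broken) − Σ(formed) = 5392 − 5768 = −376 kJ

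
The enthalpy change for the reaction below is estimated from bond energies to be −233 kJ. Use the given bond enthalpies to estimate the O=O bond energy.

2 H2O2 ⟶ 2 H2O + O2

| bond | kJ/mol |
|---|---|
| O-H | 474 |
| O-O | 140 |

D(O=O) ≈ 513 kJ/mol

Let D be the O=O bond energy.
Σ(broken) = 4×474 + 2×140 = 2176
Σ(formed) = 4×474 + 1×D = 1896 + D
ΔH = Σ(broken) − Σ(formed) = (2176) − (1896 + D) = +280 − D
Setting this equal to −233 kJ gives D = 513 kJ/mol.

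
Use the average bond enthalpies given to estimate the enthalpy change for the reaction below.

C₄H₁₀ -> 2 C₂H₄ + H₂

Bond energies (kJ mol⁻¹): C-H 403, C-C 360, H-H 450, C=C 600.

ΔH ≈ +236 kJ

Bonds broken (reactants):
  C-C: 3 × 360 = 1080
  C-H: 10 × 403 = 4030
  Σ(broken) = 5110 kJ
Bonds formed (products):
  C-H: 8 × 403 = 3224
  C=C: 2 × 600 = 1200
  H-H: 1 × 450 = 450
  Σ(formed) = 4874 kJ
ΔH = Σ(broken) − Σ(formed) = 5110 − 4874 = +236 kJ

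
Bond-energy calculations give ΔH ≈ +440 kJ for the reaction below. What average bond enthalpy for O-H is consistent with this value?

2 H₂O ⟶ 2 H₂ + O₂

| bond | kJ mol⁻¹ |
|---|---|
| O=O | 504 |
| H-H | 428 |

Let D be the O-H bond energy.
Σ(broken) = 4×D = 4D
Σ(formed) = 2×428 + 1×504 = 1360
ΔH = Σ(broken) − Σ(formed) = (4D) − (1360) = −1360 + 4D
Setting this equal to +440 kJ gives 4D = 1800, so D = 450 kJ/mol.

D(O-H) ≈ 450 kJ/mol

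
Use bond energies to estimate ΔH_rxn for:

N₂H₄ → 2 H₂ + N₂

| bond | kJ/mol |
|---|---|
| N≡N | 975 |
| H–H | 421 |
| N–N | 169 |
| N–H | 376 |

ΔH ≈ −144 kJ

Bonds broken (reactants):
  N–H: 4 × 376 = 1504
  N–N: 1 × 169 = 169
  Σ(broken) = 1673 kJ
Bonds formed (products):
  H–H: 2 × 421 = 842
  N≡N: 1 × 975 = 975
  Σ(formed) = 1817 kJ
ΔH = Σ(broken) − Σ(formed) = 1673 − 1817 = −144 kJ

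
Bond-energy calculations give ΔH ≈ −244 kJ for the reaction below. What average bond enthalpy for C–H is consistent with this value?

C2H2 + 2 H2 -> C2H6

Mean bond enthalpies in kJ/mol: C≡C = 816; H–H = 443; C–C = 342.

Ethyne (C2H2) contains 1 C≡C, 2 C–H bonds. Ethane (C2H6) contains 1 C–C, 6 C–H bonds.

D(C–H) ≈ 401 kJ/mol

Let D be the C–H bond energy.
Σ(broken) = 1×816 + 2×D + 2×443 = 1702 + 2D
Σ(formed) = 1×342 + 6×D = 342 + 6D
ΔH = Σ(broken) − Σ(formed) = (1702 + 2D) − (342 + 6D) = +1360 − 4D
Setting this equal to −244 kJ gives 4D = 1604, so D = 401 kJ/mol.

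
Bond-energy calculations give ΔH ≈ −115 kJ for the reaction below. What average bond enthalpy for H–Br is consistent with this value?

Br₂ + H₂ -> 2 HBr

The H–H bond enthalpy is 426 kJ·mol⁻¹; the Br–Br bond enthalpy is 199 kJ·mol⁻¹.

D(H–Br) ≈ 370 kJ/mol

Let D be the H–Br bond energy.
Σ(broken) = 1×199 + 1×426 = 625
Σ(formed) = 2×D = 2D
ΔH = Σ(broken) − Σ(formed) = (625) − (2D) = +625 − 2D
Setting this equal to −115 kJ gives 2D = 740, so D = 370 kJ/mol.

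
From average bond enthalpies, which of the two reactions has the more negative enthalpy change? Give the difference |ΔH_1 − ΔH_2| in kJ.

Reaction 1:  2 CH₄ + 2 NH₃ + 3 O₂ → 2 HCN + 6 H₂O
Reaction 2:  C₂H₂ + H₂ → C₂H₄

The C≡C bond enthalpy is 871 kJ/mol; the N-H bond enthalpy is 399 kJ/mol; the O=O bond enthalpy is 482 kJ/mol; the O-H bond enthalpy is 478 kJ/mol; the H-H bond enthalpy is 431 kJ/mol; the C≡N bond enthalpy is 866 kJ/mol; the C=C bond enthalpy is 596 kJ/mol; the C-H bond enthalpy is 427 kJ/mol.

Reaction 1:
  Bonds broken (reactants):
    C-H: 8 × 427 = 3416
    N-H: 6 × 399 = 2394
    O=O: 3 × 482 = 1446
    Σ(broken) = 7256 kJ
  Bonds formed (products):
    C≡N: 2 × 866 = 1732
    C-H: 2 × 427 = 854
    O-H: 12 × 478 = 5736
    Σ(formed) = 8322 kJ
  ΔH_1 = 7256 − 8322 = −1066 kJ
Reaction 2:
  Bonds broken (reactants):
    C≡C: 1 × 871 = 871
    C-H: 2 × 427 = 854
    H-H: 1 × 431 = 431
    Σ(broken) = 2156 kJ
  Bonds formed (products):
    C-H: 4 × 427 = 1708
    C=C: 1 × 596 = 596
    Σ(formed) = 2304 kJ
  ΔH_2 = 2156 − 2304 = −148 kJ
ΔH_1 − ΔH_2 = −918 kJ, so reaction 1 has the more negative ΔH; |ΔH_1 − ΔH_2| = 918 kJ.

Reaction 1, by 918 kJ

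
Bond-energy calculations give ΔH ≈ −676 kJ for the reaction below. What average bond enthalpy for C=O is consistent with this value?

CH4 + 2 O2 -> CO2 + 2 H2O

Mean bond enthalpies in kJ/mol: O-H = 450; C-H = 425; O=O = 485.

D(C=O) ≈ 773 kJ/mol

Let D be the C=O bond energy.
Σ(broken) = 4×425 + 2×485 = 2670
Σ(formed) = 2×D + 4×450 = 1800 + 2D
ΔH = Σ(broken) − Σ(formed) = (2670) − (1800 + 2D) = +870 − 2D
Setting this equal to −676 kJ gives 2D = 1546, so D = 773 kJ/mol.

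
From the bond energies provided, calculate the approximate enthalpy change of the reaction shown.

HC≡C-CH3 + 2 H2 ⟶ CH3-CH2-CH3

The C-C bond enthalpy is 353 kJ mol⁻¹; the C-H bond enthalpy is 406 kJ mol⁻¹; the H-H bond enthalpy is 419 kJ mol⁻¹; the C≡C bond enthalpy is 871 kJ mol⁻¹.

ΔH ≈ −268 kJ

Bonds broken (reactants):
  C≡C: 1 × 871 = 871
  C-C: 1 × 353 = 353
  C-H: 4 × 406 = 1624
  H-H: 2 × 419 = 838
  Σ(broken) = 3686 kJ
Bonds formed (products):
  C-C: 2 × 353 = 706
  C-H: 8 × 406 = 3248
  Σ(formed) = 3954 kJ
ΔH = Σ(broken) − Σ(formed) = 3686 − 3954 = −268 kJ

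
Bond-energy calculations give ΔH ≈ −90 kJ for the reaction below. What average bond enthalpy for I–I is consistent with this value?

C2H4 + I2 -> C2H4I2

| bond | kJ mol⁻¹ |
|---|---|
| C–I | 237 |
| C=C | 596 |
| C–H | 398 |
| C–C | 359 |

Let D be the I–I bond energy.
Σ(broken) = 4×398 + 1×596 + 1×D = 2188 + D
Σ(formed) = 1×359 + 4×398 + 2×237 = 2425
ΔH = Σ(broken) − Σ(formed) = (2188 + D) − (2425) = −237 + D
Setting this equal to −90 kJ gives D = 147 kJ/mol.

D(I–I) ≈ 147 kJ/mol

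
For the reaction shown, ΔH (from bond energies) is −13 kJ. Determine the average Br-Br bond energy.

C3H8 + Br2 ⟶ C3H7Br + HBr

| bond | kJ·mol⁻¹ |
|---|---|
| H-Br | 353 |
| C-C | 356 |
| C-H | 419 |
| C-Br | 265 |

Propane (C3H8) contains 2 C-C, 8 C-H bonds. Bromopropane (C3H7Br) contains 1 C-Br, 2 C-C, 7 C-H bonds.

Let D be the Br-Br bond energy.
Σ(broken) = 1×D + 2×356 + 8×419 = 4064 + D
Σ(formed) = 1×265 + 2×356 + 7×419 + 1×353 = 4263
ΔH = Σ(broken) − Σ(formed) = (4064 + D) − (4263) = −199 + D
Setting this equal to −13 kJ gives D = 186 kJ/mol.

D(Br-Br) ≈ 186 kJ/mol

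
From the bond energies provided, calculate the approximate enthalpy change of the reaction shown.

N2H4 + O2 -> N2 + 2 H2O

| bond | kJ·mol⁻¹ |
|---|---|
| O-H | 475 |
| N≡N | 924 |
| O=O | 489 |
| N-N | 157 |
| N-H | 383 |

ΔH ≈ −646 kJ

Bonds broken (reactants):
  N-H: 4 × 383 = 1532
  N-N: 1 × 157 = 157
  O=O: 1 × 489 = 489
  Σ(broken) = 2178 kJ
Bonds formed (products):
  N≡N: 1 × 924 = 924
  O-H: 4 × 475 = 1900
  Σ(formed) = 2824 kJ
ΔH = Σ(broken) − Σ(formed) = 2178 − 2824 = −646 kJ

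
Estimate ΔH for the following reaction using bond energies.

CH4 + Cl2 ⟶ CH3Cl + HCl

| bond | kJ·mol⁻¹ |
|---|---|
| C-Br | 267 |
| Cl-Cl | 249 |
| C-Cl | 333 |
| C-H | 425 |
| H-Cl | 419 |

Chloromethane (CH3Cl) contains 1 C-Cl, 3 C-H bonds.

Bonds broken (reactants):
  C-H: 4 × 425 = 1700
  Cl-Cl: 1 × 249 = 249
  Σ(broken) = 1949 kJ
Bonds formed (products):
  C-Cl: 1 × 333 = 333
  C-H: 3 × 425 = 1275
  H-Cl: 1 × 419 = 419
  Σ(formed) = 2027 kJ
ΔH = Σ(broken) − Σ(formed) = 1949 − 2027 = −78 kJ

ΔH ≈ −78 kJ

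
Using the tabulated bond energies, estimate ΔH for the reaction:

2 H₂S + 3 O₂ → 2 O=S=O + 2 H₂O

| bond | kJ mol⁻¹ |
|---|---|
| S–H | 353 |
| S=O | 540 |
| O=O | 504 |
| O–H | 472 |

ΔH ≈ −1124 kJ

Bonds broken (reactants):
  O=O: 3 × 504 = 1512
  S–H: 4 × 353 = 1412
  Σ(broken) = 2924 kJ
Bonds formed (products):
  O–H: 4 × 472 = 1888
  S=O: 4 × 540 = 2160
  Σ(formed) = 4048 kJ
ΔH = Σ(broken) − Σ(formed) = 2924 − 4048 = −1124 kJ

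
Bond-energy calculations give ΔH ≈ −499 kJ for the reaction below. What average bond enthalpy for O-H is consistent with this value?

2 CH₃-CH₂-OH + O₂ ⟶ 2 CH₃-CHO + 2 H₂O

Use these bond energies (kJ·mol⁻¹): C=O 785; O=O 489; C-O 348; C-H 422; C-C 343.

D(O-H) ≈ 479 kJ/mol

Let D be the O-H bond energy.
Σ(broken) = 2×343 + 10×422 + 2×348 + 2×D + 1×489 = 6091 + 2D
Σ(formed) = 2×343 + 8×422 + 2×785 + 4×D = 5632 + 4D
ΔH = Σ(broken) − Σ(formed) = (6091 + 2D) − (5632 + 4D) = +459 − 2D
Setting this equal to −499 kJ gives 2D = 958, so D = 479 kJ/mol.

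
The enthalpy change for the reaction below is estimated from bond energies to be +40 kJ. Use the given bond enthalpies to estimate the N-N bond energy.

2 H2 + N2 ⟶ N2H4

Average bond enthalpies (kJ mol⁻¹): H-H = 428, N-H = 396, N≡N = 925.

D(N-N) ≈ 157 kJ/mol

Let D be the N-N bond energy.
Σ(broken) = 2×428 + 1×925 = 1781
Σ(formed) = 4×396 + 1×D = 1584 + D
ΔH = Σ(broken) − Σ(formed) = (1781) − (1584 + D) = +197 − D
Setting this equal to +40 kJ gives D = 157 kJ/mol.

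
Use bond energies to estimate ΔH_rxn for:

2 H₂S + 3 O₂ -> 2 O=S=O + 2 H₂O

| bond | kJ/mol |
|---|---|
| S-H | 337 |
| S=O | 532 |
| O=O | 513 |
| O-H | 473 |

Bonds broken (reactants):
  O=O: 3 × 513 = 1539
  S-H: 4 × 337 = 1348
  Σ(broken) = 2887 kJ
Bonds formed (products):
  O-H: 4 × 473 = 1892
  S=O: 4 × 532 = 2128
  Σ(formed) = 4020 kJ
ΔH = Σ(broken) − Σ(formed) = 2887 − 4020 = −1133 kJ

ΔH ≈ −1133 kJ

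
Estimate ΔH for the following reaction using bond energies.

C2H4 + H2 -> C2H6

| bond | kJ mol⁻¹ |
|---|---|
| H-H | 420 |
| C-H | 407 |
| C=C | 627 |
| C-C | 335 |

ΔH ≈ −102 kJ

Bonds broken (reactants):
  C-H: 4 × 407 = 1628
  C=C: 1 × 627 = 627
  H-H: 1 × 420 = 420
  Σ(broken) = 2675 kJ
Bonds formed (products):
  C-C: 1 × 335 = 335
  C-H: 6 × 407 = 2442
  Σ(formed) = 2777 kJ
ΔH = Σ(broken) − Σ(formed) = 2675 − 2777 = −102 kJ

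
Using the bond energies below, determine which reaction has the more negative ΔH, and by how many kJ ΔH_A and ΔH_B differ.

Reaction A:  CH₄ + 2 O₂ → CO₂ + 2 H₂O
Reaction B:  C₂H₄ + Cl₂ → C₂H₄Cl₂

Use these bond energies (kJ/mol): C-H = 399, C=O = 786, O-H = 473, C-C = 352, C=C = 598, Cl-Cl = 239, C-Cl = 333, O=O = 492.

Reaction A:
  Bonds broken (reactants):
    C-H: 4 × 399 = 1596
    O=O: 2 × 492 = 984
    Σ(broken) = 2580 kJ
  Bonds formed (products):
    C=O: 2 × 786 = 1572
    O-H: 4 × 473 = 1892
    Σ(formed) = 3464 kJ
  ΔH_A = 2580 − 3464 = −884 kJ
Reaction B:
  Bonds broken (reactants):
    C-H: 4 × 399 = 1596
    C=C: 1 × 598 = 598
    Cl-Cl: 1 × 239 = 239
    Σ(broken) = 2433 kJ
  Bonds formed (products):
    C-C: 1 × 352 = 352
    C-Cl: 2 × 333 = 666
    C-H: 4 × 399 = 1596
    Σ(formed) = 2614 kJ
  ΔH_B = 2433 − 2614 = −181 kJ
ΔH_A − ΔH_B = −703 kJ, so reaction A has the more negative ΔH; |ΔH_A − ΔH_B| = 703 kJ.

Reaction A, by 703 kJ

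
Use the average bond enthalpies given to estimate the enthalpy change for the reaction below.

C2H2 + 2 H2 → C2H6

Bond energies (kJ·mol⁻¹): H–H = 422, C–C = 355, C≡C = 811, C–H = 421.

Bonds broken (reactants):
  C≡C: 1 × 811 = 811
  C–H: 2 × 421 = 842
  H–H: 2 × 422 = 844
  Σ(broken) = 2497 kJ
Bonds formed (products):
  C–C: 1 × 355 = 355
  C–H: 6 × 421 = 2526
  Σ(formed) = 2881 kJ
ΔH = Σ(broken) − Σ(formed) = 2497 − 2881 = −384 kJ

ΔH ≈ −384 kJ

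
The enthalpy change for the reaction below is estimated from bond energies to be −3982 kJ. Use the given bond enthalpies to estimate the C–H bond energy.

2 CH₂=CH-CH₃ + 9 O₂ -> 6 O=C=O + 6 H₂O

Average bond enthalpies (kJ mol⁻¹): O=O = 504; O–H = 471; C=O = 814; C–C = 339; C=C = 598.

Let D be the C–H bond energy.
Σ(broken) = 2×339 + 12×D + 2×598 + 9×504 = 6410 + 12D
Σ(formed) = 12×814 + 12×471 = 15420
ΔH = Σ(broken) − Σ(formed) = (6410 + 12D) − (15420) = −9010 + 12D
Setting this equal to −3982 kJ gives 12D = 5028, so D = 419 kJ/mol.

D(C–H) ≈ 419 kJ/mol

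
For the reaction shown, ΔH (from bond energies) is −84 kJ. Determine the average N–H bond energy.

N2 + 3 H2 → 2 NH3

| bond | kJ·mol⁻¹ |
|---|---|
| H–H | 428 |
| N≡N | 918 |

Let D be the N–H bond energy.
Σ(broken) = 3×428 + 1×918 = 2202
Σ(formed) = 6×D = 6D
ΔH = Σ(broken) − Σ(formed) = (2202) − (6D) = +2202 − 6D
Setting this equal to −84 kJ gives 6D = 2286, so D = 381 kJ/mol.

D(N–H) ≈ 381 kJ/mol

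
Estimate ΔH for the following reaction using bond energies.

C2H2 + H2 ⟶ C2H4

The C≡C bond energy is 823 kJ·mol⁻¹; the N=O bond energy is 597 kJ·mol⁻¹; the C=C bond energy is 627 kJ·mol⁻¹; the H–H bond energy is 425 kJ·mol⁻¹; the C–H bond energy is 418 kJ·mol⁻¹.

Bonds broken (reactants):
  C≡C: 1 × 823 = 823
  C–H: 2 × 418 = 836
  H–H: 1 × 425 = 425
  Σ(broken) = 2084 kJ
Bonds formed (products):
  C–H: 4 × 418 = 1672
  C=C: 1 × 627 = 627
  Σ(formed) = 2299 kJ
ΔH = Σ(broken) − Σ(formed) = 2084 − 2299 = −215 kJ

ΔH ≈ −215 kJ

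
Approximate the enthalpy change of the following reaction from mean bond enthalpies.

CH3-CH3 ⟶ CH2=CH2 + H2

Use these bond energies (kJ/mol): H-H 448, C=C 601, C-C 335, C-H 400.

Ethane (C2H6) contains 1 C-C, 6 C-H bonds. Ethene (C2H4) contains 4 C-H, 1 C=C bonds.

ΔH ≈ +86 kJ

Bonds broken (reactants):
  C-C: 1 × 335 = 335
  C-H: 6 × 400 = 2400
  Σ(broken) = 2735 kJ
Bonds formed (products):
  C-H: 4 × 400 = 1600
  C=C: 1 × 601 = 601
  H-H: 1 × 448 = 448
  Σ(formed) = 2649 kJ
ΔH = Σ(broken) − Σ(formed) = 2735 − 2649 = +86 kJ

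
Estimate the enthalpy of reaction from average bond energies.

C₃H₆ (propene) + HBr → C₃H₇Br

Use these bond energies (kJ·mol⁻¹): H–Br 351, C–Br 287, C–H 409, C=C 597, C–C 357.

ΔH ≈ −105 kJ

Bonds broken (reactants):
  C–C: 1 × 357 = 357
  C–H: 6 × 409 = 2454
  C=C: 1 × 597 = 597
  H–Br: 1 × 351 = 351
  Σ(broken) = 3759 kJ
Bonds formed (products):
  C–Br: 1 × 287 = 287
  C–C: 2 × 357 = 714
  C–H: 7 × 409 = 2863
  Σ(formed) = 3864 kJ
ΔH = Σ(broken) − Σ(formed) = 3759 − 3864 = −105 kJ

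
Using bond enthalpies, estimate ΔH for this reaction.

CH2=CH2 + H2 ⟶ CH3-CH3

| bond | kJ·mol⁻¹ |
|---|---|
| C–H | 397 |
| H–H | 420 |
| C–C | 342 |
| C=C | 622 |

ΔH ≈ −94 kJ

Bonds broken (reactants):
  C–H: 4 × 397 = 1588
  C=C: 1 × 622 = 622
  H–H: 1 × 420 = 420
  Σ(broken) = 2630 kJ
Bonds formed (products):
  C–C: 1 × 342 = 342
  C–H: 6 × 397 = 2382
  Σ(formed) = 2724 kJ
ΔH = Σ(broken) − Σ(formed) = 2630 − 2724 = −94 kJ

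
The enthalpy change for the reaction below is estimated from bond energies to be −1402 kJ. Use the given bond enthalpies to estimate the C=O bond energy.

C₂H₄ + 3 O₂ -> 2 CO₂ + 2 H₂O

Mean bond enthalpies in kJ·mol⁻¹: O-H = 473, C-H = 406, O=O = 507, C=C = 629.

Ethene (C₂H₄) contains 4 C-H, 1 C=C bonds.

D(C=O) ≈ 821 kJ/mol

Let D be the C=O bond energy.
Σ(broken) = 4×406 + 1×629 + 3×507 = 3774
Σ(formed) = 4×D + 4×473 = 1892 + 4D
ΔH = Σ(broken) − Σ(formed) = (3774) − (1892 + 4D) = +1882 − 4D
Setting this equal to −1402 kJ gives 4D = 3284, so D = 821 kJ/mol.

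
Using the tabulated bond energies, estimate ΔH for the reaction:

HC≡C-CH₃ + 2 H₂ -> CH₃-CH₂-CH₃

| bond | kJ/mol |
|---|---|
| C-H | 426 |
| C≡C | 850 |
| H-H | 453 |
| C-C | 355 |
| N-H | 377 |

ΔH ≈ −303 kJ

Bonds broken (reactants):
  C≡C: 1 × 850 = 850
  C-C: 1 × 355 = 355
  C-H: 4 × 426 = 1704
  H-H: 2 × 453 = 906
  Σ(broken) = 3815 kJ
Bonds formed (products):
  C-C: 2 × 355 = 710
  C-H: 8 × 426 = 3408
  Σ(formed) = 4118 kJ
ΔH = Σ(broken) − Σ(formed) = 3815 − 4118 = −303 kJ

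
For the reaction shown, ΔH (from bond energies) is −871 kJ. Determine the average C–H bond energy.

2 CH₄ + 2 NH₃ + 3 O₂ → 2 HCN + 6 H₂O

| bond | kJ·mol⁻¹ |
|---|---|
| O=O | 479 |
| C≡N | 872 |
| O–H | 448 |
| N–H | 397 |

D(C–H) ≈ 405 kJ/mol

Let D be the C–H bond energy.
Σ(broken) = 8×D + 6×397 + 3×479 = 3819 + 8D
Σ(formed) = 2×872 + 2×D + 12×448 = 7120 + 2D
ΔH = Σ(broken) − Σ(formed) = (3819 + 8D) − (7120 + 2D) = −3301 + 6D
Setting this equal to −871 kJ gives 6D = 2430, so D = 405 kJ/mol.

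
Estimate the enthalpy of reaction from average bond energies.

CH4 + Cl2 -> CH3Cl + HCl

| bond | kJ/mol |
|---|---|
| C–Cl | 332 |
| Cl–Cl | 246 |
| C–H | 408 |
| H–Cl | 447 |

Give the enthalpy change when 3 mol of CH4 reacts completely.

Bonds broken (reactants):
  C–H: 4 × 408 = 1632
  Cl–Cl: 1 × 246 = 246
  Σ(broken) = 1878 kJ
Bonds formed (products):
  C–Cl: 1 × 332 = 332
  C–H: 3 × 408 = 1224
  H–Cl: 1 × 447 = 447
  Σ(formed) = 2003 kJ
ΔH = Σ(broken) − Σ(formed) = 1878 − 2003 = −125 kJ
For 3× the reaction as written: 3 × (−125) = −375 kJ

ΔH = −375 kJ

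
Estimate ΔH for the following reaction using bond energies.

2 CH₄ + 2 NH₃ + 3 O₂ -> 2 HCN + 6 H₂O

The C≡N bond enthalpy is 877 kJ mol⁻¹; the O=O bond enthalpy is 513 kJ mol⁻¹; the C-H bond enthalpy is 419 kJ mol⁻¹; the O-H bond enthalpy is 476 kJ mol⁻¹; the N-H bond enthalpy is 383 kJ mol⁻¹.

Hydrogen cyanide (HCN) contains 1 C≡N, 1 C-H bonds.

Bonds broken (reactants):
  C-H: 8 × 419 = 3352
  N-H: 6 × 383 = 2298
  O=O: 3 × 513 = 1539
  Σ(broken) = 7189 kJ
Bonds formed (products):
  C≡N: 2 × 877 = 1754
  C-H: 2 × 419 = 838
  O-H: 12 × 476 = 5712
  Σ(formed) = 8304 kJ
ΔH = Σ(broken) − Σ(formed) = 7189 − 8304 = −1115 kJ

ΔH ≈ −1115 kJ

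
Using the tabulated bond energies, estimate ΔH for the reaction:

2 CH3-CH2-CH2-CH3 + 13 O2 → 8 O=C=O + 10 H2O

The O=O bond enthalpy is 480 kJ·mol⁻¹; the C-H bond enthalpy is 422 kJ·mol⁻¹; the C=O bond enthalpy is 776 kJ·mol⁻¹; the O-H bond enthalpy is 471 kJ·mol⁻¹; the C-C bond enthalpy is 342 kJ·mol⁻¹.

Bonds broken (reactants):
  C-C: 6 × 342 = 2052
  C-H: 20 × 422 = 8440
  O=O: 13 × 480 = 6240
  Σ(broken) = 16732 kJ
Bonds formed (products):
  C=O: 16 × 776 = 12416
  O-H: 20 × 471 = 9420
  Σ(formed) = 21836 kJ
ΔH = Σ(broken) − Σ(formed) = 16732 − 21836 = −5104 kJ

ΔH ≈ −5104 kJ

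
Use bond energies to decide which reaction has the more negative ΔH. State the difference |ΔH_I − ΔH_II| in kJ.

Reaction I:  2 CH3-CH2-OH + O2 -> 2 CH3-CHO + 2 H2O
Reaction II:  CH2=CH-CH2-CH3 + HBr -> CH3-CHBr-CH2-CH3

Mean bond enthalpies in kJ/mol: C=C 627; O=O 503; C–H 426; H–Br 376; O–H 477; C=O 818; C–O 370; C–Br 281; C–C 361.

Reaction I:
  Bonds broken (reactants):
    C–C: 2 × 361 = 722
    C–H: 10 × 426 = 4260
    C–O: 2 × 370 = 740
    O–H: 2 × 477 = 954
    O=O: 1 × 503 = 503
    Σ(broken) = 7179 kJ
  Bonds formed (products):
    C–C: 2 × 361 = 722
    C–H: 8 × 426 = 3408
    C=O: 2 × 818 = 1636
    O–H: 4 × 477 = 1908
    Σ(formed) = 7674 kJ
  ΔH_I = 7179 − 7674 = −495 kJ
Reaction II:
  Bonds broken (reactants):
    C–C: 2 × 361 = 722
    C–H: 8 × 426 = 3408
    C=C: 1 × 627 = 627
    H–Br: 1 × 376 = 376
    Σ(broken) = 5133 kJ
  Bonds formed (products):
    C–Br: 1 × 281 = 281
    C–C: 3 × 361 = 1083
    C–H: 9 × 426 = 3834
    Σ(formed) = 5198 kJ
  ΔH_II = 5133 − 5198 = −65 kJ
ΔH_I − ΔH_II = −430 kJ, so reaction I has the more negative ΔH; |ΔH_I − ΔH_II| = 430 kJ.

Reaction I, by 430 kJ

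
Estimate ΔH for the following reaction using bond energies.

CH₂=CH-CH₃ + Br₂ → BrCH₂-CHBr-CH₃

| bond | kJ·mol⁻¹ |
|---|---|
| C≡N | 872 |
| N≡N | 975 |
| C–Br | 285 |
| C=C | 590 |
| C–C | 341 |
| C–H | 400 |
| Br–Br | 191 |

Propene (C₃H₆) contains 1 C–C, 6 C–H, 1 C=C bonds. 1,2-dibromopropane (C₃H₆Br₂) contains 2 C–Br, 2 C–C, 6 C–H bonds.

Bonds broken (reactants):
  Br–Br: 1 × 191 = 191
  C–C: 1 × 341 = 341
  C–H: 6 × 400 = 2400
  C=C: 1 × 590 = 590
  Σ(broken) = 3522 kJ
Bonds formed (products):
  C–Br: 2 × 285 = 570
  C–C: 2 × 341 = 682
  C–H: 6 × 400 = 2400
  Σ(formed) = 3652 kJ
ΔH = Σ(broken) − Σ(formed) = 3522 − 3652 = −130 kJ

ΔH ≈ −130 kJ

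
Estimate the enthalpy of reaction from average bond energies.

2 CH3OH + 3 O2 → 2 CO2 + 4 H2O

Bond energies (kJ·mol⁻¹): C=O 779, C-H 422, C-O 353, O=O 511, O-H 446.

ΔH ≈ −1021 kJ

Bonds broken (reactants):
  C-H: 6 × 422 = 2532
  C-O: 2 × 353 = 706
  O-H: 2 × 446 = 892
  O=O: 3 × 511 = 1533
  Σ(broken) = 5663 kJ
Bonds formed (products):
  C=O: 4 × 779 = 3116
  O-H: 8 × 446 = 3568
  Σ(formed) = 6684 kJ
ΔH = Σ(broken) − Σ(formed) = 5663 − 6684 = −1021 kJ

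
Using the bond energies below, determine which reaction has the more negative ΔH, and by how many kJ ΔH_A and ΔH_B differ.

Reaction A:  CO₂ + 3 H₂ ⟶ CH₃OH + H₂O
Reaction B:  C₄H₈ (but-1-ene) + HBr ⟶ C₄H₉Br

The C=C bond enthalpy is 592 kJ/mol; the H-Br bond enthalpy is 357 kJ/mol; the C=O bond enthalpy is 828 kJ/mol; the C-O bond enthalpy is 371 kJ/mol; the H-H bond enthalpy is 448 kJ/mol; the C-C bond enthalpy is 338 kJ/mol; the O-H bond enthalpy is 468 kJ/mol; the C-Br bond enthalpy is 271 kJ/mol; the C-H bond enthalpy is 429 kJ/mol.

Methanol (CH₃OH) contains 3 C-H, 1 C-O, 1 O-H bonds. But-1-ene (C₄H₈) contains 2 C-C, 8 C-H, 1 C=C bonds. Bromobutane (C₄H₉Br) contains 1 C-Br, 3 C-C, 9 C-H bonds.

Reaction A:
  Bonds broken (reactants):
    C=O: 2 × 828 = 1656
    H-H: 3 × 448 = 1344
    Σ(broken) = 3000 kJ
  Bonds formed (products):
    C-H: 3 × 429 = 1287
    C-O: 1 × 371 = 371
    O-H: 3 × 468 = 1404
    Σ(formed) = 3062 kJ
  ΔH_A = 3000 − 3062 = −62 kJ
Reaction B:
  Bonds broken (reactants):
    C-C: 2 × 338 = 676
    C-H: 8 × 429 = 3432
    C=C: 1 × 592 = 592
    H-Br: 1 × 357 = 357
    Σ(broken) = 5057 kJ
  Bonds formed (products):
    C-Br: 1 × 271 = 271
    C-C: 3 × 338 = 1014
    C-H: 9 × 429 = 3861
    Σ(formed) = 5146 kJ
  ΔH_B = 5057 − 5146 = −89 kJ
ΔH_A − ΔH_B = +27 kJ, so reaction B has the more negative ΔH; |ΔH_A − ΔH_B| = 27 kJ.

Reaction B, by 27 kJ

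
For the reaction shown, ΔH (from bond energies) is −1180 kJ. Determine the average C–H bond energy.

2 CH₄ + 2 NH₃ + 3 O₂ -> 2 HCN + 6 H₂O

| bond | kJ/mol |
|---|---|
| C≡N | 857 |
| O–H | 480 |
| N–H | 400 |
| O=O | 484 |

D(C–H) ≈ 407 kJ/mol

Let D be the C–H bond energy.
Σ(broken) = 8×D + 6×400 + 3×484 = 3852 + 8D
Σ(formed) = 2×857 + 2×D + 12×480 = 7474 + 2D
ΔH = Σ(broken) − Σ(formed) = (3852 + 8D) − (7474 + 2D) = −3622 + 6D
Setting this equal to −1180 kJ gives 6D = 2442, so D = 407 kJ/mol.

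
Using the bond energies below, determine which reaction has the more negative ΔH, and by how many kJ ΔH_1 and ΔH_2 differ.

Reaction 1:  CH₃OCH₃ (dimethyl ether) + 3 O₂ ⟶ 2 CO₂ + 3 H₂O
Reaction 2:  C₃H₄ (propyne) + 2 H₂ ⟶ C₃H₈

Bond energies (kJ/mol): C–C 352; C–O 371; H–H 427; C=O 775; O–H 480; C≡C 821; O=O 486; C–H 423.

Reaction 1:
  Bonds broken (reactants):
    C–H: 6 × 423 = 2538
    C–O: 2 × 371 = 742
    O=O: 3 × 486 = 1458
    Σ(broken) = 4738 kJ
  Bonds formed (products):
    C=O: 4 × 775 = 3100
    O–H: 6 × 480 = 2880
    Σ(formed) = 5980 kJ
  ΔH_1 = 4738 − 5980 = −1242 kJ
Reaction 2:
  Bonds broken (reactants):
    C≡C: 1 × 821 = 821
    C–C: 1 × 352 = 352
    C–H: 4 × 423 = 1692
    H–H: 2 × 427 = 854
    Σ(broken) = 3719 kJ
  Bonds formed (products):
    C–C: 2 × 352 = 704
    C–H: 8 × 423 = 3384
    Σ(formed) = 4088 kJ
  ΔH_2 = 3719 − 4088 = −369 kJ
ΔH_1 − ΔH_2 = −873 kJ, so reaction 1 has the more negative ΔH; |ΔH_1 − ΔH_2| = 873 kJ.

Reaction 1, by 873 kJ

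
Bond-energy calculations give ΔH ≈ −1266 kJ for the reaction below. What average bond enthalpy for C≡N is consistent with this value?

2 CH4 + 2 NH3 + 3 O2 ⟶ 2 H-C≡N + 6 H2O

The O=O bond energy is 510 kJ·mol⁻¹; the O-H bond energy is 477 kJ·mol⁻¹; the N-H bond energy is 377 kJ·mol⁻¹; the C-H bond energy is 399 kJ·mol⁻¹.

Let D be the C≡N bond energy.
Σ(broken) = 8×399 + 6×377 + 3×510 = 6984
Σ(formed) = 2×D + 2×399 + 12×477 = 6522 + 2D
ΔH = Σ(broken) − Σ(formed) = (6984) − (6522 + 2D) = +462 − 2D
Setting this equal to −1266 kJ gives 2D = 1728, so D = 864 kJ/mol.

D(C≡N) ≈ 864 kJ/mol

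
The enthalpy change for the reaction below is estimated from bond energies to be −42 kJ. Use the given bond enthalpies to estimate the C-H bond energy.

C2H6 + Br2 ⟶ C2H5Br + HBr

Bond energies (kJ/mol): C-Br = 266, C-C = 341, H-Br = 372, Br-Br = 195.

D(C-H) ≈ 401 kJ/mol

Let D be the C-H bond energy.
Σ(broken) = 1×195 + 1×341 + 6×D = 536 + 6D
Σ(formed) = 1×266 + 1×341 + 5×D + 1×372 = 979 + 5D
ΔH = Σ(broken) − Σ(formed) = (536 + 6D) − (979 + 5D) = −443 + D
Setting this equal to −42 kJ gives D = 401 kJ/mol.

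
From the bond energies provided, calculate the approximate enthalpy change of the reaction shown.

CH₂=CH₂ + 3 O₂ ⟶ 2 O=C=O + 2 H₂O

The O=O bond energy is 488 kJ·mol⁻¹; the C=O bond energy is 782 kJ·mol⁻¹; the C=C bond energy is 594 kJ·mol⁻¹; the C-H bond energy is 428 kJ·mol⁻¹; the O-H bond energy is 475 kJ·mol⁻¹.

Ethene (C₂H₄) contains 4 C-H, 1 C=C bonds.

Bonds broken (reactants):
  C-H: 4 × 428 = 1712
  C=C: 1 × 594 = 594
  O=O: 3 × 488 = 1464
  Σ(broken) = 3770 kJ
Bonds formed (products):
  C=O: 4 × 782 = 3128
  O-H: 4 × 475 = 1900
  Σ(formed) = 5028 kJ
ΔH = Σ(broken) − Σ(formed) = 3770 − 5028 = −1258 kJ

ΔH ≈ −1258 kJ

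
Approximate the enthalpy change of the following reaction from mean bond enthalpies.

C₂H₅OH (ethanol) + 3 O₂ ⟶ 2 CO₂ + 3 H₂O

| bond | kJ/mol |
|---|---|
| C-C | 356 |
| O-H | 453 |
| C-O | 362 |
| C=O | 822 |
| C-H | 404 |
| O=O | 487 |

ΔH ≈ −1354 kJ

Bonds broken (reactants):
  C-C: 1 × 356 = 356
  C-H: 5 × 404 = 2020
  C-O: 1 × 362 = 362
  O-H: 1 × 453 = 453
  O=O: 3 × 487 = 1461
  Σ(broken) = 4652 kJ
Bonds formed (products):
  C=O: 4 × 822 = 3288
  O-H: 6 × 453 = 2718
  Σ(formed) = 6006 kJ
ΔH = Σ(broken) − Σ(formed) = 4652 − 6006 = −1354 kJ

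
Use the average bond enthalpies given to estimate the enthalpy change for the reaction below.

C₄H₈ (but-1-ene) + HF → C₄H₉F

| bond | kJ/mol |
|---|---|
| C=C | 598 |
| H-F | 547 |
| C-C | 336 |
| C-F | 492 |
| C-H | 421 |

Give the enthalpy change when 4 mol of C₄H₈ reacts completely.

ΔH = −416 kJ

Bonds broken (reactants):
  C-C: 2 × 336 = 672
  C-H: 8 × 421 = 3368
  C=C: 1 × 598 = 598
  H-F: 1 × 547 = 547
  Σ(broken) = 5185 kJ
Bonds formed (products):
  C-C: 3 × 336 = 1008
  C-F: 1 × 492 = 492
  C-H: 9 × 421 = 3789
  Σ(formed) = 5289 kJ
ΔH = Σ(broken) − Σ(formed) = 5185 − 5289 = −104 kJ
For 4× the reaction as written: 4 × (−104) = −416 kJ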